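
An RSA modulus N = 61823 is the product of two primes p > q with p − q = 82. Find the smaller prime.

Since p = q + 82, we have 61823 = q(q + 82), so q² + 82q − 61823 = 0.
Discriminant: 82² + 4·61823 = 6724 + 247292 = 254016; √254016 = 504.
q = (−82 + 504)/2 = 211, and p = q + 82 = 293.
Check: 211 · 293 = 61823.

211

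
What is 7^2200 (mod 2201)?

7^1 ≡ 7 (mod 2201)
7^2 ≡ 7^2 = 49 ≡ 49 (mod 2201)
7^4 ≡ 49^2 = 2401 ≡ 200 (mod 2201)
7^8 ≡ 200^2 = 40000 ≡ 382 (mod 2201)
7^16 ≡ 382^2 = 145924 ≡ 658 (mod 2201)
7^32 ≡ 658^2 = 432964 ≡ 1568 (mod 2201)
7^64 ≡ 1568^2 = 2458624 ≡ 107 (mod 2201)
7^128 ≡ 107^2 = 11449 ≡ 444 (mod 2201)
7^256 ≡ 444^2 = 197136 ≡ 1247 (mod 2201)
7^512 ≡ 1247^2 = 1555009 ≡ 1103 (mod 2201)
7^1024 ≡ 1103^2 = 1216609 ≡ 1657 (mod 2201)
7^2048 ≡ 1657^2 = 2745649 ≡ 1002 (mod 2201)
2200 = 2048 + 128 + 16 + 8 in binary powers of 2.
So 7^2200 ≡ 1002 · 444 · 658 · 382 ≡ 955 (mod 2201).
Since 955 ≠ 1, base 7 is a Fermat witness: 2201 is composite.

955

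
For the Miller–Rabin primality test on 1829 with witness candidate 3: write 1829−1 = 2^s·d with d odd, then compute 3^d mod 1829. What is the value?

1829 − 1 = 1828 = 2^2 · 457, so d = 457.
3^1 ≡ 3 (mod 1829)
3^2 ≡ 3^2 = 9 ≡ 9 (mod 1829)
3^4 ≡ 9^2 = 81 ≡ 81 (mod 1829)
3^8 ≡ 81^2 = 6561 ≡ 1074 (mod 1829)
3^16 ≡ 1074^2 = 1153476 ≡ 1206 (mod 1829)
3^32 ≡ 1206^2 = 1454436 ≡ 381 (mod 1829)
3^64 ≡ 381^2 = 145161 ≡ 670 (mod 1829)
3^128 ≡ 670^2 = 448900 ≡ 795 (mod 1829)
3^256 ≡ 795^2 = 632025 ≡ 1020 (mod 1829)
457 = 256 + 128 + 64 + 8 + 1 in binary powers of 2.
So 3^457 ≡ 1020 · 795 · 670 · 1074 · 3 ≡ 1195 (mod 1829).
Squaring chain: 1195 → 1405; never reaches −1, so base 3 is a Miller–Rabin witness that 1829 is composite.

1195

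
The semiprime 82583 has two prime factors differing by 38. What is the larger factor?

Since p = q + 38, we have 82583 = q(q + 38), so q² + 38q − 82583 = 0.
Discriminant: 38² + 4·82583 = 1444 + 330332 = 331776; √331776 = 576.
q = (−38 + 576)/2 = 269, and p = q + 38 = 307.
Check: 269 · 307 = 82583.

307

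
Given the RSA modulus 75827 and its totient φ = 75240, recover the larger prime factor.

397

φ(n) = (p−1)(q−1) = n − (p+q) + 1, so p + q = 75827 − 75240 + 1 = 588.
p and q are the roots of t² − 588t + 75827 = 0.
Discriminant: 588² − 4·75827 = 345744 − 303308 = 42436; √42436 = 206.
q = (588 − 206)/2 = 191, p = (588 + 206)/2 = 397.
Check: 191 · 397 = 75827.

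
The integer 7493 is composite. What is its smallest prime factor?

7493 is odd.
Digit sum 23, not divisible by 3.
Ends in 3: not divisible by 5.
7: 7493 = 7·1070 + 3
11: 7493 = 11·681 + 2
13: 7493 = 13·576 + 5
17: 7493 = 17·440 + 13
19: 7493 = 19·394 + 7
23: 7493 = 23·325 + 18
29: 7493 = 29·258 + 11
31: 7493 = 31·241 + 22
37: 7493 = 37·202 + 19
41: 7493 = 41·182 + 31
43: 7493 = 43·174 + 11
47: 7493 = 47·159 + 20
53: 7493 = 53·141 + 20
59: 7493 = 59·127

59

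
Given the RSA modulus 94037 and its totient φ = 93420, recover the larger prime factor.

347

φ(n) = (p−1)(q−1) = n − (p+q) + 1, so p + q = 94037 − 93420 + 1 = 618.
p and q are the roots of t² − 618t + 94037 = 0.
Discriminant: 618² − 4·94037 = 381924 − 376148 = 5776; √5776 = 76.
q = (618 − 76)/2 = 271, p = (618 + 76)/2 = 347.
Check: 271 · 347 = 94037.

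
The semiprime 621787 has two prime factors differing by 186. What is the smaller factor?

Since p = q + 186, we have 621787 = q(q + 186), so q² + 186q − 621787 = 0.
Discriminant: 186² + 4·621787 = 34596 + 2487148 = 2521744; √2521744 = 1588.
q = (−186 + 1588)/2 = 701, and p = q + 186 = 887.
Check: 701 · 887 = 621787.

701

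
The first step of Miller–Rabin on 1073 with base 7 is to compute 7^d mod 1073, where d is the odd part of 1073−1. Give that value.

1073 − 1 = 1072 = 2^4 · 67, so d = 67.
7^1 ≡ 7 (mod 1073)
7^2 ≡ 7^2 = 49 ≡ 49 (mod 1073)
7^4 ≡ 49^2 = 2401 ≡ 255 (mod 1073)
7^8 ≡ 255^2 = 65025 ≡ 645 (mod 1073)
7^16 ≡ 645^2 = 416025 ≡ 774 (mod 1073)
7^32 ≡ 774^2 = 599076 ≡ 342 (mod 1073)
7^64 ≡ 342^2 = 116964 ≡ 7 (mod 1073)
67 = 64 + 2 + 1 in binary powers of 2.
So 7^67 ≡ 7 · 49 · 7 ≡ 255 (mod 1073).
Squaring chain: 255 → 645 → 774 → 342; never reaches −1, so base 7 is a Miller–Rabin witness that 1073 is composite.

255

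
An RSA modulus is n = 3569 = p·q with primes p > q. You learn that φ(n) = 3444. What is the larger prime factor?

83

φ(n) = (p−1)(q−1) = n − (p+q) + 1, so p + q = 3569 − 3444 + 1 = 126.
p and q are the roots of t² − 126t + 3569 = 0.
Discriminant: 126² − 4·3569 = 15876 − 14276 = 1600; √1600 = 40.
q = (126 − 40)/2 = 43, p = (126 + 40)/2 = 83.
Check: 43 · 83 = 3569.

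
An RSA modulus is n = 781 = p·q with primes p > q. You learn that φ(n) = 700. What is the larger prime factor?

71

φ(n) = (p−1)(q−1) = n − (p+q) + 1, so p + q = 781 − 700 + 1 = 82.
p and q are the roots of t² − 82t + 781 = 0.
Discriminant: 82² − 4·781 = 6724 − 3124 = 3600; √3600 = 60.
q = (82 − 60)/2 = 11, p = (82 + 60)/2 = 71.
Check: 11 · 71 = 781.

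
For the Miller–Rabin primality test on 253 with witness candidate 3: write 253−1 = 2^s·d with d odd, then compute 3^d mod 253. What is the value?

236

253 − 1 = 252 = 2^2 · 63, so d = 63.
3^1 ≡ 3 (mod 253)
3^2 ≡ 3^2 = 9 ≡ 9 (mod 253)
3^4 ≡ 9^2 = 81 ≡ 81 (mod 253)
3^8 ≡ 81^2 = 6561 ≡ 236 (mod 253)
3^16 ≡ 236^2 = 55696 ≡ 36 (mod 253)
3^32 ≡ 36^2 = 1296 ≡ 31 (mod 253)
63 = 32 + 16 + 8 + 4 + 2 + 1 in binary powers of 2.
So 3^63 ≡ 31 · 36 · 236 · 81 · 9 · 3 ≡ 236 (mod 253).
Squaring chain: 236 → 36; never reaches −1, so base 3 is a Miller–Rabin witness that 253 is composite.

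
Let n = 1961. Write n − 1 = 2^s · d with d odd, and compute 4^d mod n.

1686

1961 − 1 = 1960 = 2^3 · 245, so d = 245.
4^1 ≡ 4 (mod 1961)
4^2 ≡ 4^2 = 16 ≡ 16 (mod 1961)
4^4 ≡ 16^2 = 256 ≡ 256 (mod 1961)
4^8 ≡ 256^2 = 65536 ≡ 823 (mod 1961)
4^16 ≡ 823^2 = 677329 ≡ 784 (mod 1961)
4^32 ≡ 784^2 = 614656 ≡ 863 (mod 1961)
4^64 ≡ 863^2 = 744769 ≡ 1550 (mod 1961)
4^128 ≡ 1550^2 = 2402500 ≡ 275 (mod 1961)
245 = 128 + 64 + 32 + 16 + 4 + 1 in binary powers of 2.
So 4^245 ≡ 275 · 1550 · 863 · 784 · 256 · 4 ≡ 1686 (mod 1961).
Squaring chain: 1686 → 1107 → 1785; never reaches −1, so base 4 is a Miller–Rabin witness that 1961 is composite.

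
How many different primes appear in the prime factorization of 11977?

11977 = 7 · 1711
1711 = 29 · 59
11977 = 7 · 29 · 59, which has 3 distinct prime factors.

3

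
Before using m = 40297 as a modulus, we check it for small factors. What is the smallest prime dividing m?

40297 is odd.
Digit sum 22, not divisible by 3.
Ends in 7: not divisible by 5.
7: 40297 = 7·5756 + 5
11: 40297 = 11·3663 + 4
13: 40297 = 13·3099 + 10
17: 40297 = 17·2370 + 7
19: 40297 = 19·2120 + 17
23: 40297 = 23·1752 + 1
29: 40297 = 29·1389 + 16
31: 40297 = 31·1299 + 28
37: 40297 = 37·1089 + 4
41: 40297 = 41·982 + 35
43: 40297 = 43·937 + 6
47: 40297 = 47·857 + 18
53: 40297 = 53·760 + 17
59: 40297 = 59·683

59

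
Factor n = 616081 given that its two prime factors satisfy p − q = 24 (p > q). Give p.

797

Since p = q + 24, we have 616081 = q(q + 24), so q² + 24q − 616081 = 0.
Discriminant: 24² + 4·616081 = 576 + 2464324 = 2464900; √2464900 = 1570.
q = (−24 + 1570)/2 = 773, and p = q + 24 = 797.
Check: 773 · 797 = 616081.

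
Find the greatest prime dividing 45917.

73

45917 = 17 · 2701
2701 = 37 · 73
73 is prime.
So 45917 = 17 · 37 · 73; the largest prime factor is 73.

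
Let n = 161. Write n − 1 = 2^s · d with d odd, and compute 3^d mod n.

161 − 1 = 160 = 2^5 · 5, so d = 5.
3^1 ≡ 3 (mod 161)
3^2 ≡ 3^2 = 9 ≡ 9 (mod 161)
3^4 ≡ 9^2 = 81 ≡ 81 (mod 161)
5 = 4 + 1 in binary powers of 2.
So 3^5 ≡ 81 · 3 ≡ 82 (mod 161).
Squaring chain: 82 → 123 → 156 → 25 → 142; never reaches −1, so base 3 is a Miller–Rabin witness that 161 is composite.

82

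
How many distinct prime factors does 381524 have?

381524 = 2^2 · 95381
95381 = 11 · 8671
8671 = 13 · 667
667 = 23 · 29
381524 = 2^2 · 11 · 13 · 23 · 29, which has 5 distinct prime factors.

5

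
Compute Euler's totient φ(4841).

4692

Factor: 4841 = 47 · 103.
φ(4841) = (47−1) · (103−1) = 46 · 102 = 4692.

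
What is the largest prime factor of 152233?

152233 = 41 · 3713
3713 = 47 · 79
79 is prime.
So 152233 = 41 · 47 · 79; the largest prime factor is 79.

79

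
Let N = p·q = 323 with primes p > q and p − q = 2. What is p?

19

Since p = q + 2, we have 323 = q(q + 2), so q² + 2q − 323 = 0.
Discriminant: 2² + 4·323 = 4 + 1292 = 1296; √1296 = 36.
q = (−2 + 36)/2 = 17, and p = q + 2 = 19.
Check: 17 · 19 = 323.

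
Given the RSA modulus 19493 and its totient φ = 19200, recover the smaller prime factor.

φ(n) = (p−1)(q−1) = n − (p+q) + 1, so p + q = 19493 − 19200 + 1 = 294.
p and q are the roots of t² − 294t + 19493 = 0.
Discriminant: 294² − 4·19493 = 86436 − 77972 = 8464; √8464 = 92.
q = (294 − 92)/2 = 101, p = (294 + 92)/2 = 193.
Check: 101 · 193 = 19493.

101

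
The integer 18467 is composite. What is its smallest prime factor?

18467 is odd.
Digit sum 26, not divisible by 3.
Ends in 7: not divisible by 5.
7: 18467 = 7·2638 + 1
11: 18467 = 11·1678 + 9
13: 18467 = 13·1420 + 7
17: 18467 = 17·1086 + 5
19: 18467 = 19·971 + 18
23: 18467 = 23·802 + 21
29: 18467 = 29·636 + 23
31: 18467 = 31·595 + 22
37: 18467 = 37·499 + 4
41: 18467 = 41·450 + 17
43: 18467 = 43·429 + 20
47: 18467 = 47·392 + 43
53: 18467 = 53·348 + 23
59: 18467 = 59·313

59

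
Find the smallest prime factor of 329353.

329353 is odd.
Digit sum 25, not divisible by 3.
Ends in 3: not divisible by 5.
7: 329353 = 7·47050 + 3
11: 329353 = 11·29941 + 2
13: 329353 = 13·25334 + 11
17: 329353 = 17·19373 + 12
19: 329353 = 19·17334 + 7
23: 329353 = 23·14319 + 16
29: 329353 = 29·11357

29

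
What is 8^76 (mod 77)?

36

8^1 ≡ 8 (mod 77)
8^2 ≡ 8^2 = 64 ≡ 64 (mod 77)
8^4 ≡ 64^2 = 4096 ≡ 15 (mod 77)
8^8 ≡ 15^2 = 225 ≡ 71 (mod 77)
8^16 ≡ 71^2 = 5041 ≡ 36 (mod 77)
8^32 ≡ 36^2 = 1296 ≡ 64 (mod 77)
8^64 ≡ 64^2 = 4096 ≡ 15 (mod 77)
76 = 64 + 8 + 4 in binary powers of 2.
So 8^76 ≡ 15 · 71 · 15 ≡ 36 (mod 77).
Since 36 ≠ 1, base 8 is a Fermat witness: 77 is composite.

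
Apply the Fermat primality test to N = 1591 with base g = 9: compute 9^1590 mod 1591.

9^1 ≡ 9 (mod 1591)
9^2 ≡ 9^2 = 81 ≡ 81 (mod 1591)
9^4 ≡ 81^2 = 6561 ≡ 197 (mod 1591)
9^8 ≡ 197^2 = 38809 ≡ 625 (mod 1591)
9^16 ≡ 625^2 = 390625 ≡ 830 (mod 1591)
9^32 ≡ 830^2 = 688900 ≡ 1588 (mod 1591)
9^64 ≡ 1588^2 = 2521744 ≡ 9 (mod 1591)
9^128 ≡ 9^2 = 81 ≡ 81 (mod 1591)
9^256 ≡ 81^2 = 6561 ≡ 197 (mod 1591)
9^512 ≡ 197^2 = 38809 ≡ 625 (mod 1591)
9^1024 ≡ 625^2 = 390625 ≡ 830 (mod 1591)
1590 = 1024 + 512 + 32 + 16 + 4 + 2 in binary powers of 2.
So 9^1590 ≡ 830 · 625 · 1588 · 830 · 197 · 81 ≡ 269 (mod 1591).
Since 269 ≠ 1, base 9 is a Fermat witness: 1591 is composite.

269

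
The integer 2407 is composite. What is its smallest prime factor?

2407 is odd.
Digit sum 13, not divisible by 3.
Ends in 7: not divisible by 5.
7: 2407 = 7·343 + 6
11: 2407 = 11·218 + 9
13: 2407 = 13·185 + 2
17: 2407 = 17·141 + 10
19: 2407 = 19·126 + 13
23: 2407 = 23·104 + 15
29: 2407 = 29·83

29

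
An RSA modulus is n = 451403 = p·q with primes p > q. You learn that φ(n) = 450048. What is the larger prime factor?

φ(n) = (p−1)(q−1) = n − (p+q) + 1, so p + q = 451403 − 450048 + 1 = 1356.
p and q are the roots of t² − 1356t + 451403 = 0.
Discriminant: 1356² − 4·451403 = 1838736 − 1805612 = 33124; √33124 = 182.
q = (1356 − 182)/2 = 587, p = (1356 + 182)/2 = 769.
Check: 587 · 769 = 451403.

769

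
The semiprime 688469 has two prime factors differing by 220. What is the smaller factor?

727

Since p = q + 220, we have 688469 = q(q + 220), so q² + 220q − 688469 = 0.
Discriminant: 220² + 4·688469 = 48400 + 2753876 = 2802276; √2802276 = 1674.
q = (−220 + 1674)/2 = 727, and p = q + 220 = 947.
Check: 727 · 947 = 688469.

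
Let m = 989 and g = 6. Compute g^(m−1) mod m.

6^1 ≡ 6 (mod 989)
6^2 ≡ 6^2 = 36 ≡ 36 (mod 989)
6^4 ≡ 36^2 = 1296 ≡ 307 (mod 989)
6^8 ≡ 307^2 = 94249 ≡ 294 (mod 989)
6^16 ≡ 294^2 = 86436 ≡ 393 (mod 989)
6^32 ≡ 393^2 = 154449 ≡ 165 (mod 989)
6^64 ≡ 165^2 = 27225 ≡ 522 (mod 989)
6^128 ≡ 522^2 = 272484 ≡ 509 (mod 989)
6^256 ≡ 509^2 = 259081 ≡ 952 (mod 989)
6^512 ≡ 952^2 = 906304 ≡ 380 (mod 989)
988 = 512 + 256 + 128 + 64 + 16 + 8 + 4 in binary powers of 2.
So 6^988 ≡ 380 · 952 · 509 · 522 · 393 · 294 · 307 ≡ 522 (mod 989).
Since 522 ≠ 1, base 6 is a Fermat witness: 989 is composite.

522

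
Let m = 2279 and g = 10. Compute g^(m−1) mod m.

152

10^1 ≡ 10 (mod 2279)
10^2 ≡ 10^2 = 100 ≡ 100 (mod 2279)
10^4 ≡ 100^2 = 10000 ≡ 884 (mod 2279)
10^8 ≡ 884^2 = 781456 ≡ 2038 (mod 2279)
10^16 ≡ 2038^2 = 4153444 ≡ 1106 (mod 2279)
10^32 ≡ 1106^2 = 1223236 ≡ 1692 (mod 2279)
10^64 ≡ 1692^2 = 2862864 ≡ 440 (mod 2279)
10^128 ≡ 440^2 = 193600 ≡ 2164 (mod 2279)
10^256 ≡ 2164^2 = 4682896 ≡ 1830 (mod 2279)
10^512 ≡ 1830^2 = 3348900 ≡ 1049 (mod 2279)
10^1024 ≡ 1049^2 = 1100401 ≡ 1923 (mod 2279)
10^2048 ≡ 1923^2 = 3697929 ≡ 1391 (mod 2279)
2278 = 2048 + 128 + 64 + 32 + 4 + 2 in binary powers of 2.
So 10^2278 ≡ 1391 · 2164 · 440 · 1692 · 884 · 100 ≡ 152 (mod 2279).
Since 152 ≠ 1, base 10 is a Fermat witness: 2279 is composite.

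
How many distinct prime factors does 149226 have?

149226 = 2 · 74613
74613 = 3 · 24871
24871 = 7 · 3553
3553 = 11 · 323
323 = 17 · 19
149226 = 2 · 3 · 7 · 11 · 17 · 19, which has 6 distinct prime factors.

6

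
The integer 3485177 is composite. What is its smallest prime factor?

71

3485177 is odd.
Digit sum 35, not divisible by 3.
Ends in 7: not divisible by 5.
7: 3485177 = 7·497882 + 3
11: 3485177 = 11·316834 + 3
13: 3485177 = 13·268090 + 7
17: 3485177 = 17·205010 + 7
19: 3485177 = 19·183430 + 7
23: 3485177 = 23·151529 + 10
29: 3485177 = 29·120178 + 15
31: 3485177 = 31·112425 + 2
37: 3485177 = 37·94193 + 36
41: 3485177 = 41·85004 + 13
43: 3485177 = 43·81050 + 27
47: 3485177 = 47·74152 + 33
53: 3485177 = 53·65758 + 3
59: 3485177 = 59·59070 + 47
61: 3485177 = 61·57134 + 3
67: 3485177 = 67·52017 + 38
71: 3485177 = 71·49087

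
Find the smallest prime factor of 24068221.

61

24068221 is odd.
Digit sum 25, not divisible by 3.
Ends in 1: not divisible by 5.
7: 24068221 = 7·3438317 + 2
11: 24068221 = 11·2188020 + 1
13: 24068221 = 13·1851401 + 8
17: 24068221 = 17·1415777 + 12
19: 24068221 = 19·1266748 + 9
23: 24068221 = 23·1046444 + 9
29: 24068221 = 29·829938 + 19
31: 24068221 = 31·776394 + 7
37: 24068221 = 37·650492 + 17
41: 24068221 = 41·587029 + 32
43: 24068221 = 43·559726 + 3
47: 24068221 = 47·512089 + 38
53: 24068221 = 53·454117 + 20
59: 24068221 = 59·407935 + 56
61: 24068221 = 61·394561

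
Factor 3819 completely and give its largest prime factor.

67

3819 = 3 · 1273
1273 = 19 · 67
67 is prime.
So 3819 = 3 · 19 · 67; the largest prime factor is 67.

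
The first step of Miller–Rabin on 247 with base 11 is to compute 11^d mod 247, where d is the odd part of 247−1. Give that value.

96

247 − 1 = 246 = 2^1 · 123, so d = 123.
11^1 ≡ 11 (mod 247)
11^2 ≡ 11^2 = 121 ≡ 121 (mod 247)
11^4 ≡ 121^2 = 14641 ≡ 68 (mod 247)
11^8 ≡ 68^2 = 4624 ≡ 178 (mod 247)
11^16 ≡ 178^2 = 31684 ≡ 68 (mod 247)
11^32 ≡ 68^2 = 4624 ≡ 178 (mod 247)
11^64 ≡ 178^2 = 31684 ≡ 68 (mod 247)
123 = 64 + 32 + 16 + 8 + 2 + 1 in binary powers of 2.
So 11^123 ≡ 68 · 178 · 68 · 178 · 121 · 11 ≡ 96 (mod 247).
Squaring chain: 96; never reaches −1, so base 11 is a Miller–Rabin witness that 247 is composite.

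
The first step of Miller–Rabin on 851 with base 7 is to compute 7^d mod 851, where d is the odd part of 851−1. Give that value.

419

851 − 1 = 850 = 2^1 · 425, so d = 425.
7^1 ≡ 7 (mod 851)
7^2 ≡ 7^2 = 49 ≡ 49 (mod 851)
7^4 ≡ 49^2 = 2401 ≡ 699 (mod 851)
7^8 ≡ 699^2 = 488601 ≡ 127 (mod 851)
7^16 ≡ 127^2 = 16129 ≡ 811 (mod 851)
7^32 ≡ 811^2 = 657721 ≡ 749 (mod 851)
7^64 ≡ 749^2 = 561001 ≡ 192 (mod 851)
7^128 ≡ 192^2 = 36864 ≡ 271 (mod 851)
7^256 ≡ 271^2 = 73441 ≡ 255 (mod 851)
425 = 256 + 128 + 32 + 8 + 1 in binary powers of 2.
So 7^425 ≡ 255 · 271 · 749 · 127 · 7 ≡ 419 (mod 851).
Squaring chain: 419; never reaches −1, so base 7 is a Miller–Rabin witness that 851 is composite.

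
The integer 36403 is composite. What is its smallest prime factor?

59

36403 is odd.
Digit sum 16, not divisible by 3.
Ends in 3: not divisible by 5.
7: 36403 = 7·5200 + 3
11: 36403 = 11·3309 + 4
13: 36403 = 13·2800 + 3
17: 36403 = 17·2141 + 6
19: 36403 = 19·1915 + 18
23: 36403 = 23·1582 + 17
29: 36403 = 29·1255 + 8
31: 36403 = 31·1174 + 9
37: 36403 = 37·983 + 32
41: 36403 = 41·887 + 36
43: 36403 = 43·846 + 25
47: 36403 = 47·774 + 25
53: 36403 = 53·686 + 45
59: 36403 = 59·617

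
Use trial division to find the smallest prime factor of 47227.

83

47227 is odd.
Digit sum 22, not divisible by 3.
Ends in 7: not divisible by 5.
7: 47227 = 7·6746 + 5
11: 47227 = 11·4293 + 4
13: 47227 = 13·3632 + 11
17: 47227 = 17·2778 + 1
19: 47227 = 19·2485 + 12
23: 47227 = 23·2053 + 8
29: 47227 = 29·1628 + 15
31: 47227 = 31·1523 + 14
37: 47227 = 37·1276 + 15
41: 47227 = 41·1151 + 36
43: 47227 = 43·1098 + 13
47: 47227 = 47·1004 + 39
53: 47227 = 53·891 + 4
59: 47227 = 59·800 + 27
61: 47227 = 61·774 + 13
67: 47227 = 67·704 + 59
71: 47227 = 71·665 + 12
73: 47227 = 73·646 + 69
79: 47227 = 79·597 + 64
83: 47227 = 83·569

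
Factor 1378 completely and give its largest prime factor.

1378 = 2 · 689
689 = 13 · 53
53 is prime.
So 1378 = 2 · 13 · 53; the largest prime factor is 53.

53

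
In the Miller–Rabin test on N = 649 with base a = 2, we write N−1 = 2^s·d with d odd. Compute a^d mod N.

519

649 − 1 = 648 = 2^3 · 81, so d = 81.
2^1 ≡ 2 (mod 649)
2^2 ≡ 2^2 = 4 ≡ 4 (mod 649)
2^4 ≡ 4^2 = 16 ≡ 16 (mod 649)
2^8 ≡ 16^2 = 256 ≡ 256 (mod 649)
2^16 ≡ 256^2 = 65536 ≡ 636 (mod 649)
2^32 ≡ 636^2 = 404496 ≡ 169 (mod 649)
2^64 ≡ 169^2 = 28561 ≡ 5 (mod 649)
81 = 64 + 16 + 1 in binary powers of 2.
So 2^81 ≡ 5 · 636 · 2 ≡ 519 (mod 649).
Squaring chain: 519 → 26 → 27; never reaches −1, so base 2 is a Miller–Rabin witness that 649 is composite.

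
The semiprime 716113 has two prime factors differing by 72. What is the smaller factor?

811

Since p = q + 72, we have 716113 = q(q + 72), so q² + 72q − 716113 = 0.
Discriminant: 72² + 4·716113 = 5184 + 2864452 = 2869636; √2869636 = 1694.
q = (−72 + 1694)/2 = 811, and p = q + 72 = 883.
Check: 811 · 883 = 716113.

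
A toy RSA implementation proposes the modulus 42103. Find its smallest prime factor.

71

42103 is odd.
Digit sum 10, not divisible by 3.
Ends in 3: not divisible by 5.
7: 42103 = 7·6014 + 5
11: 42103 = 11·3827 + 6
13: 42103 = 13·3238 + 9
17: 42103 = 17·2476 + 11
19: 42103 = 19·2215 + 18
23: 42103 = 23·1830 + 13
29: 42103 = 29·1451 + 24
31: 42103 = 31·1358 + 5
37: 42103 = 37·1137 + 34
41: 42103 = 41·1026 + 37
43: 42103 = 43·979 + 6
47: 42103 = 47·895 + 38
53: 42103 = 53·794 + 21
59: 42103 = 59·713 + 36
61: 42103 = 61·690 + 13
67: 42103 = 67·628 + 27
71: 42103 = 71·593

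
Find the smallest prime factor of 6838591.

6838591 is odd.
Digit sum 40, not divisible by 3.
Ends in 1: not divisible by 5.
7: 6838591 = 7·976941 + 4
11: 6838591 = 11·621690 + 1
13: 6838591 = 13·526045 + 6
17: 6838591 = 17·402270 + 1
19: 6838591 = 19·359925 + 16
23: 6838591 = 23·297330 + 1
29: 6838591 = 29·235813 + 14
31: 6838591 = 31·220599 + 22
37: 6838591 = 37·184826 + 29
41: 6838591 = 41·166794 + 37
43: 6838591 = 43·159037

43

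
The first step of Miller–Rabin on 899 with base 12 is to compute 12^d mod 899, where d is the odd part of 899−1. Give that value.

899 − 1 = 898 = 2^1 · 449, so d = 449.
12^1 ≡ 12 (mod 899)
12^2 ≡ 12^2 = 144 ≡ 144 (mod 899)
12^4 ≡ 144^2 = 20736 ≡ 59 (mod 899)
12^8 ≡ 59^2 = 3481 ≡ 784 (mod 899)
12^16 ≡ 784^2 = 614656 ≡ 639 (mod 899)
12^32 ≡ 639^2 = 408321 ≡ 175 (mod 899)
12^64 ≡ 175^2 = 30625 ≡ 59 (mod 899)
12^128 ≡ 59^2 = 3481 ≡ 784 (mod 899)
12^256 ≡ 784^2 = 614656 ≡ 639 (mod 899)
449 = 256 + 128 + 64 + 1 in binary powers of 2.
So 12^449 ≡ 639 · 784 · 59 · 12 ≡ 447 (mod 899).
Squaring chain: 447; never reaches −1, so base 12 is a Miller–Rabin witness that 899 is composite.

447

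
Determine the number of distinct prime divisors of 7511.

7511 = 7 · 1073
1073 = 29 · 37
7511 = 7 · 29 · 37, which has 3 distinct prime factors.

3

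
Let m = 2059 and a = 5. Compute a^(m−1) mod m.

5^1 ≡ 5 (mod 2059)
5^2 ≡ 5^2 = 25 ≡ 25 (mod 2059)
5^4 ≡ 25^2 = 625 ≡ 625 (mod 2059)
5^8 ≡ 625^2 = 390625 ≡ 1474 (mod 2059)
5^16 ≡ 1474^2 = 2172676 ≡ 431 (mod 2059)
5^32 ≡ 431^2 = 185761 ≡ 451 (mod 2059)
5^64 ≡ 451^2 = 203401 ≡ 1619 (mod 2059)
5^128 ≡ 1619^2 = 2621161 ≡ 54 (mod 2059)
5^256 ≡ 54^2 = 2916 ≡ 857 (mod 2059)
5^512 ≡ 857^2 = 734449 ≡ 1445 (mod 2059)
5^1024 ≡ 1445^2 = 2088025 ≡ 199 (mod 2059)
5^2048 ≡ 199^2 = 39601 ≡ 480 (mod 2059)
2058 = 2048 + 8 + 2 in binary powers of 2.
So 5^2058 ≡ 480 · 1474 · 25 ≡ 1190 (mod 2059).
Since 1190 ≠ 1, base 5 is a Fermat witness: 2059 is composite.

1190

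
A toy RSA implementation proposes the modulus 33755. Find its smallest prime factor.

5

33755 is odd.
Digit sum 23, not divisible by 3.
Ends in 5: divisible by 5.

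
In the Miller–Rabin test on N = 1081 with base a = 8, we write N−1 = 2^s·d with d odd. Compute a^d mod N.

75

1081 − 1 = 1080 = 2^3 · 135, so d = 135.
8^1 ≡ 8 (mod 1081)
8^2 ≡ 8^2 = 64 ≡ 64 (mod 1081)
8^4 ≡ 64^2 = 4096 ≡ 853 (mod 1081)
8^8 ≡ 853^2 = 727609 ≡ 96 (mod 1081)
8^16 ≡ 96^2 = 9216 ≡ 568 (mod 1081)
8^32 ≡ 568^2 = 322624 ≡ 486 (mod 1081)
8^64 ≡ 486^2 = 236196 ≡ 538 (mod 1081)
8^128 ≡ 538^2 = 289444 ≡ 817 (mod 1081)
135 = 128 + 4 + 2 + 1 in binary powers of 2.
So 8^135 ≡ 817 · 853 · 64 · 8 ≡ 75 (mod 1081).
Squaring chain: 75 → 220 → 836; never reaches −1, so base 8 is a Miller–Rabin witness that 1081 is composite.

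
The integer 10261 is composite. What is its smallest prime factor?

10261 is odd.
Digit sum 10, not divisible by 3.
Ends in 1: not divisible by 5.
7: 10261 = 7·1465 + 6
11: 10261 = 11·932 + 9
13: 10261 = 13·789 + 4
17: 10261 = 17·603 + 10
19: 10261 = 19·540 + 1
23: 10261 = 23·446 + 3
29: 10261 = 29·353 + 24
31: 10261 = 31·331

31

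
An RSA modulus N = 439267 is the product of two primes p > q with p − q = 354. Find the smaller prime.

509

Since p = q + 354, we have 439267 = q(q + 354), so q² + 354q − 439267 = 0.
Discriminant: 354² + 4·439267 = 125316 + 1757068 = 1882384; √1882384 = 1372.
q = (−354 + 1372)/2 = 509, and p = q + 354 = 863.
Check: 509 · 863 = 439267.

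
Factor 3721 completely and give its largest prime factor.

61

3721 = 61 · 61
61 = 61 · 1
So 3721 = 61^2; the largest prime factor is 61.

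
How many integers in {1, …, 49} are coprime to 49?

Factor: 49 = 7^2.
φ(49) = 7^1·(7−1) = 42.

42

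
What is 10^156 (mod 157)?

10^1 ≡ 10 (mod 157)
10^2 ≡ 10^2 = 100 ≡ 100 (mod 157)
10^4 ≡ 100^2 = 10000 ≡ 109 (mod 157)
10^8 ≡ 109^2 = 11881 ≡ 106 (mod 157)
10^16 ≡ 106^2 = 11236 ≡ 89 (mod 157)
10^32 ≡ 89^2 = 7921 ≡ 71 (mod 157)
10^64 ≡ 71^2 = 5041 ≡ 17 (mod 157)
10^128 ≡ 17^2 = 289 ≡ 132 (mod 157)
156 = 128 + 16 + 8 + 4 in binary powers of 2.
So 10^156 ≡ 132 · 89 · 106 · 109 ≡ 1 (mod 157).
Since the result is 1, base 10 gives no evidence that 157 is composite.

1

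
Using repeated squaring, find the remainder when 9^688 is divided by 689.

100

9^1 ≡ 9 (mod 689)
9^2 ≡ 9^2 = 81 ≡ 81 (mod 689)
9^4 ≡ 81^2 = 6561 ≡ 360 (mod 689)
9^8 ≡ 360^2 = 129600 ≡ 68 (mod 689)
9^16 ≡ 68^2 = 4624 ≡ 490 (mod 689)
9^32 ≡ 490^2 = 240100 ≡ 328 (mod 689)
9^64 ≡ 328^2 = 107584 ≡ 100 (mod 689)
9^128 ≡ 100^2 = 10000 ≡ 354 (mod 689)
9^256 ≡ 354^2 = 125316 ≡ 607 (mod 689)
9^512 ≡ 607^2 = 368449 ≡ 523 (mod 689)
688 = 512 + 128 + 32 + 16 in binary powers of 2.
So 9^688 ≡ 523 · 354 · 328 · 490 ≡ 100 (mod 689).
Since 100 ≠ 1, base 9 is a Fermat witness: 689 is composite.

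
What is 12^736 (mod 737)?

639

12^1 ≡ 12 (mod 737)
12^2 ≡ 12^2 = 144 ≡ 144 (mod 737)
12^4 ≡ 144^2 = 20736 ≡ 100 (mod 737)
12^8 ≡ 100^2 = 10000 ≡ 419 (mod 737)
12^16 ≡ 419^2 = 175561 ≡ 155 (mod 737)
12^32 ≡ 155^2 = 24025 ≡ 441 (mod 737)
12^64 ≡ 441^2 = 194481 ≡ 650 (mod 737)
12^128 ≡ 650^2 = 422500 ≡ 199 (mod 737)
12^256 ≡ 199^2 = 39601 ≡ 540 (mod 737)
12^512 ≡ 540^2 = 291600 ≡ 485 (mod 737)
736 = 512 + 128 + 64 + 32 in binary powers of 2.
So 12^736 ≡ 485 · 199 · 650 · 441 ≡ 639 (mod 737).
Since 639 ≠ 1, base 12 is a Fermat witness: 737 is composite.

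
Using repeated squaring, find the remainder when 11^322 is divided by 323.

11^1 ≡ 11 (mod 323)
11^2 ≡ 11^2 = 121 ≡ 121 (mod 323)
11^4 ≡ 121^2 = 14641 ≡ 106 (mod 323)
11^8 ≡ 106^2 = 11236 ≡ 254 (mod 323)
11^16 ≡ 254^2 = 64516 ≡ 239 (mod 323)
11^32 ≡ 239^2 = 57121 ≡ 273 (mod 323)
11^64 ≡ 273^2 = 74529 ≡ 239 (mod 323)
11^128 ≡ 239^2 = 57121 ≡ 273 (mod 323)
11^256 ≡ 273^2 = 74529 ≡ 239 (mod 323)
322 = 256 + 64 + 2 in binary powers of 2.
So 11^322 ≡ 239 · 239 · 121 ≡ 87 (mod 323).
Since 87 ≠ 1, base 11 is a Fermat witness: 323 is composite.

87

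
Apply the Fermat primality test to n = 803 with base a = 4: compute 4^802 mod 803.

588

4^1 ≡ 4 (mod 803)
4^2 ≡ 4^2 = 16 ≡ 16 (mod 803)
4^4 ≡ 16^2 = 256 ≡ 256 (mod 803)
4^8 ≡ 256^2 = 65536 ≡ 493 (mod 803)
4^16 ≡ 493^2 = 243049 ≡ 543 (mod 803)
4^32 ≡ 543^2 = 294849 ≡ 148 (mod 803)
4^64 ≡ 148^2 = 21904 ≡ 223 (mod 803)
4^128 ≡ 223^2 = 49729 ≡ 746 (mod 803)
4^256 ≡ 746^2 = 556516 ≡ 37 (mod 803)
4^512 ≡ 37^2 = 1369 ≡ 566 (mod 803)
802 = 512 + 256 + 32 + 2 in binary powers of 2.
So 4^802 ≡ 566 · 37 · 148 · 16 ≡ 588 (mod 803).
Since 588 ≠ 1, base 4 is a Fermat witness: 803 is composite.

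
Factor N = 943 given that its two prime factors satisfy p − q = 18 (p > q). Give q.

Since p = q + 18, we have 943 = q(q + 18), so q² + 18q − 943 = 0.
Discriminant: 18² + 4·943 = 324 + 3772 = 4096; √4096 = 64.
q = (−18 + 64)/2 = 23, and p = q + 18 = 41.
Check: 23 · 41 = 943.

23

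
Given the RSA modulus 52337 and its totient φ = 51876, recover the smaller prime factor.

199

φ(n) = (p−1)(q−1) = n − (p+q) + 1, so p + q = 52337 − 51876 + 1 = 462.
p and q are the roots of t² − 462t + 52337 = 0.
Discriminant: 462² − 4·52337 = 213444 − 209348 = 4096; √4096 = 64.
q = (462 − 64)/2 = 199, p = (462 + 64)/2 = 263.
Check: 199 · 263 = 52337.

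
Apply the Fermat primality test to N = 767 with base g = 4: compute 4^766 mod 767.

35

4^1 ≡ 4 (mod 767)
4^2 ≡ 4^2 = 16 ≡ 16 (mod 767)
4^4 ≡ 16^2 = 256 ≡ 256 (mod 767)
4^8 ≡ 256^2 = 65536 ≡ 341 (mod 767)
4^16 ≡ 341^2 = 116281 ≡ 464 (mod 767)
4^32 ≡ 464^2 = 215296 ≡ 536 (mod 767)
4^64 ≡ 536^2 = 287296 ≡ 438 (mod 767)
4^128 ≡ 438^2 = 191844 ≡ 94 (mod 767)
4^256 ≡ 94^2 = 8836 ≡ 399 (mod 767)
4^512 ≡ 399^2 = 159201 ≡ 432 (mod 767)
766 = 512 + 128 + 64 + 32 + 16 + 8 + 4 + 2 in binary powers of 2.
So 4^766 ≡ 432 · 94 · 438 · 536 · 464 · 341 · 256 · 16 ≡ 35 (mod 767).
Since 35 ≠ 1, base 4 is a Fermat witness: 767 is composite.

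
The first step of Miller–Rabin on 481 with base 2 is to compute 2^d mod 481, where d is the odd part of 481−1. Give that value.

60

481 − 1 = 480 = 2^5 · 15, so d = 15.
2^1 ≡ 2 (mod 481)
2^2 ≡ 2^2 = 4 ≡ 4 (mod 481)
2^4 ≡ 4^2 = 16 ≡ 16 (mod 481)
2^8 ≡ 16^2 = 256 ≡ 256 (mod 481)
15 = 8 + 4 + 2 + 1 in binary powers of 2.
So 2^15 ≡ 256 · 16 · 4 · 2 ≡ 60 (mod 481).
Squaring chain: 60 → 233 → 417 → 248 → 417; never reaches −1, so base 2 is a Miller–Rabin witness that 481 is composite.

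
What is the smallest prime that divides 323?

323 is odd.
Digit sum 8, not divisible by 3.
Ends in 3: not divisible by 5.
7: 323 = 7·46 + 1
11: 323 = 11·29 + 4
13: 323 = 13·24 + 11
17: 323 = 17·19

17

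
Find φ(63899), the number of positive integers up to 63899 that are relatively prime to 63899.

56160

Factor: 63899 = 11 · 37 · 157.
φ(63899) = (11−1) · (37−1) · (157−1) = 10 · 36 · 156 = 56160.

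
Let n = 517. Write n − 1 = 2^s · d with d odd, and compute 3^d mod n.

202

517 − 1 = 516 = 2^2 · 129, so d = 129.
3^1 ≡ 3 (mod 517)
3^2 ≡ 3^2 = 9 ≡ 9 (mod 517)
3^4 ≡ 9^2 = 81 ≡ 81 (mod 517)
3^8 ≡ 81^2 = 6561 ≡ 357 (mod 517)
3^16 ≡ 357^2 = 127449 ≡ 267 (mod 517)
3^32 ≡ 267^2 = 71289 ≡ 460 (mod 517)
3^64 ≡ 460^2 = 211600 ≡ 147 (mod 517)
3^128 ≡ 147^2 = 21609 ≡ 412 (mod 517)
129 = 128 + 1 in binary powers of 2.
So 3^129 ≡ 412 · 3 ≡ 202 (mod 517).
Squaring chain: 202 → 478; never reaches −1, so base 3 is a Miller–Rabin witness that 517 is composite.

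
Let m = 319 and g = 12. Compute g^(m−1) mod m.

12^1 ≡ 12 (mod 319)
12^2 ≡ 12^2 = 144 ≡ 144 (mod 319)
12^4 ≡ 144^2 = 20736 ≡ 1 (mod 319)
12^8 ≡ 1^2 = 1 ≡ 1 (mod 319)
12^16 ≡ 1^2 = 1 ≡ 1 (mod 319)
12^32 ≡ 1^2 = 1 ≡ 1 (mod 319)
12^64 ≡ 1^2 = 1 ≡ 1 (mod 319)
12^128 ≡ 1^2 = 1 ≡ 1 (mod 319)
12^256 ≡ 1^2 = 1 ≡ 1 (mod 319)
318 = 256 + 32 + 16 + 8 + 4 + 2 in binary powers of 2.
So 12^318 ≡ 1 · 1 · 1 · 1 · 1 · 144 ≡ 144 (mod 319).
Since 144 ≠ 1, base 12 is a Fermat witness: 319 is composite.

144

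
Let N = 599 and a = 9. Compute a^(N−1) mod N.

9^1 ≡ 9 (mod 599)
9^2 ≡ 9^2 = 81 ≡ 81 (mod 599)
9^4 ≡ 81^2 = 6561 ≡ 571 (mod 599)
9^8 ≡ 571^2 = 326041 ≡ 185 (mod 599)
9^16 ≡ 185^2 = 34225 ≡ 82 (mod 599)
9^32 ≡ 82^2 = 6724 ≡ 135 (mod 599)
9^64 ≡ 135^2 = 18225 ≡ 255 (mod 599)
9^128 ≡ 255^2 = 65025 ≡ 333 (mod 599)
9^256 ≡ 333^2 = 110889 ≡ 74 (mod 599)
9^512 ≡ 74^2 = 5476 ≡ 85 (mod 599)
598 = 512 + 64 + 16 + 4 + 2 in binary powers of 2.
So 9^598 ≡ 85 · 255 · 82 · 571 · 81 ≡ 1 (mod 599).
Since the result is 1, base 9 gives no evidence that 599 is composite.

1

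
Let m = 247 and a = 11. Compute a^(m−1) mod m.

11^1 ≡ 11 (mod 247)
11^2 ≡ 11^2 = 121 ≡ 121 (mod 247)
11^4 ≡ 121^2 = 14641 ≡ 68 (mod 247)
11^8 ≡ 68^2 = 4624 ≡ 178 (mod 247)
11^16 ≡ 178^2 = 31684 ≡ 68 (mod 247)
11^32 ≡ 68^2 = 4624 ≡ 178 (mod 247)
11^64 ≡ 178^2 = 31684 ≡ 68 (mod 247)
11^128 ≡ 68^2 = 4624 ≡ 178 (mod 247)
246 = 128 + 64 + 32 + 16 + 4 + 2 in binary powers of 2.
So 11^246 ≡ 178 · 68 · 178 · 68 · 68 · 121 ≡ 77 (mod 247).
Since 77 ≠ 1, base 11 is a Fermat witness: 247 is composite.

77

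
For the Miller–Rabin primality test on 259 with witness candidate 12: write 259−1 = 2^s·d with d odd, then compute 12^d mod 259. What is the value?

174

259 − 1 = 258 = 2^1 · 129, so d = 129.
12^1 ≡ 12 (mod 259)
12^2 ≡ 12^2 = 144 ≡ 144 (mod 259)
12^4 ≡ 144^2 = 20736 ≡ 16 (mod 259)
12^8 ≡ 16^2 = 256 ≡ 256 (mod 259)
12^16 ≡ 256^2 = 65536 ≡ 9 (mod 259)
12^32 ≡ 9^2 = 81 ≡ 81 (mod 259)
12^64 ≡ 81^2 = 6561 ≡ 86 (mod 259)
12^128 ≡ 86^2 = 7396 ≡ 144 (mod 259)
129 = 128 + 1 in binary powers of 2.
So 12^129 ≡ 144 · 12 ≡ 174 (mod 259).
Squaring chain: 174; never reaches −1, so base 12 is a Miller–Rabin witness that 259 is composite.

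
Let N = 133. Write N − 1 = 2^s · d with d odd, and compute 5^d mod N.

133 − 1 = 132 = 2^2 · 33, so d = 33.
5^1 ≡ 5 (mod 133)
5^2 ≡ 5^2 = 25 ≡ 25 (mod 133)
5^4 ≡ 25^2 = 625 ≡ 93 (mod 133)
5^8 ≡ 93^2 = 8649 ≡ 4 (mod 133)
5^16 ≡ 4^2 = 16 ≡ 16 (mod 133)
5^32 ≡ 16^2 = 256 ≡ 123 (mod 133)
33 = 32 + 1 in binary powers of 2.
So 5^33 ≡ 123 · 5 ≡ 83 (mod 133).
Squaring chain: 83 → 106; never reaches −1, so base 5 is a Miller–Rabin witness that 133 is composite.

83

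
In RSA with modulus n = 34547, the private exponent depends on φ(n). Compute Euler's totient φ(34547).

34176

Factor: 34547 = 179 · 193.
φ(34547) = (179−1) · (193−1) = 178 · 192 = 34176.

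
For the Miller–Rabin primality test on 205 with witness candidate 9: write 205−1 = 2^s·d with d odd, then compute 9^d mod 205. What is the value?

114

205 − 1 = 204 = 2^2 · 51, so d = 51.
9^1 ≡ 9 (mod 205)
9^2 ≡ 9^2 = 81 ≡ 81 (mod 205)
9^4 ≡ 81^2 = 6561 ≡ 1 (mod 205)
9^8 ≡ 1^2 = 1 ≡ 1 (mod 205)
9^16 ≡ 1^2 = 1 ≡ 1 (mod 205)
9^32 ≡ 1^2 = 1 ≡ 1 (mod 205)
51 = 32 + 16 + 2 + 1 in binary powers of 2.
So 9^51 ≡ 1 · 1 · 81 · 9 ≡ 114 (mod 205).
Squaring chain: 114 → 81; never reaches −1, so base 9 is a Miller–Rabin witness that 205 is composite.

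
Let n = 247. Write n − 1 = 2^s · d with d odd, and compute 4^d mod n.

247 − 1 = 246 = 2^1 · 123, so d = 123.
4^1 ≡ 4 (mod 247)
4^2 ≡ 4^2 = 16 ≡ 16 (mod 247)
4^4 ≡ 16^2 = 256 ≡ 9 (mod 247)
4^8 ≡ 9^2 = 81 ≡ 81 (mod 247)
4^16 ≡ 81^2 = 6561 ≡ 139 (mod 247)
4^32 ≡ 139^2 = 19321 ≡ 55 (mod 247)
4^64 ≡ 55^2 = 3025 ≡ 61 (mod 247)
123 = 64 + 32 + 16 + 8 + 2 + 1 in binary powers of 2.
So 4^123 ≡ 61 · 55 · 139 · 81 · 16 · 4 ≡ 220 (mod 247).
Squaring chain: 220; never reaches −1, so base 4 is a Miller–Rabin witness that 247 is composite.

220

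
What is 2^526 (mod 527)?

64

2^1 ≡ 2 (mod 527)
2^2 ≡ 2^2 = 4 ≡ 4 (mod 527)
2^4 ≡ 4^2 = 16 ≡ 16 (mod 527)
2^8 ≡ 16^2 = 256 ≡ 256 (mod 527)
2^16 ≡ 256^2 = 65536 ≡ 188 (mod 527)
2^32 ≡ 188^2 = 35344 ≡ 35 (mod 527)
2^64 ≡ 35^2 = 1225 ≡ 171 (mod 527)
2^128 ≡ 171^2 = 29241 ≡ 256 (mod 527)
2^256 ≡ 256^2 = 65536 ≡ 188 (mod 527)
2^512 ≡ 188^2 = 35344 ≡ 35 (mod 527)
526 = 512 + 8 + 4 + 2 in binary powers of 2.
So 2^526 ≡ 35 · 256 · 16 · 4 ≡ 64 (mod 527).
Since 64 ≠ 1, base 2 is a Fermat witness: 527 is composite.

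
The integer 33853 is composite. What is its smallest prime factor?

33853 is odd.
Digit sum 22, not divisible by 3.
Ends in 3: not divisible by 5.
7: 33853 = 7·4836 + 1
11: 33853 = 11·3077 + 6
13: 33853 = 13·2604 + 1
17: 33853 = 17·1991 + 6
19: 33853 = 19·1781 + 14
23: 33853 = 23·1471 + 20
29: 33853 = 29·1167 + 10
31: 33853 = 31·1092 + 1
37: 33853 = 37·914 + 35
41: 33853 = 41·825 + 28
43: 33853 = 43·787 + 12
47: 33853 = 47·720 + 13
53: 33853 = 53·638 + 39
59: 33853 = 59·573 + 46
61: 33853 = 61·554 + 59
67: 33853 = 67·505 + 18
71: 33853 = 71·476 + 57
73: 33853 = 73·463 + 54
79: 33853 = 79·428 + 41
83: 33853 = 83·407 + 72
89: 33853 = 89·380 + 33
97: 33853 = 97·349

97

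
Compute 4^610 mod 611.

425

4^1 ≡ 4 (mod 611)
4^2 ≡ 4^2 = 16 ≡ 16 (mod 611)
4^4 ≡ 16^2 = 256 ≡ 256 (mod 611)
4^8 ≡ 256^2 = 65536 ≡ 159 (mod 611)
4^16 ≡ 159^2 = 25281 ≡ 230 (mod 611)
4^32 ≡ 230^2 = 52900 ≡ 354 (mod 611)
4^64 ≡ 354^2 = 125316 ≡ 61 (mod 611)
4^128 ≡ 61^2 = 3721 ≡ 55 (mod 611)
4^256 ≡ 55^2 = 3025 ≡ 581 (mod 611)
4^512 ≡ 581^2 = 337561 ≡ 289 (mod 611)
610 = 512 + 64 + 32 + 2 in binary powers of 2.
So 4^610 ≡ 289 · 61 · 354 · 16 ≡ 425 (mod 611).
Since 425 ≠ 1, base 4 is a Fermat witness: 611 is composite.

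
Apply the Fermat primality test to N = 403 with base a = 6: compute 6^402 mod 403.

311

6^1 ≡ 6 (mod 403)
6^2 ≡ 6^2 = 36 ≡ 36 (mod 403)
6^4 ≡ 36^2 = 1296 ≡ 87 (mod 403)
6^8 ≡ 87^2 = 7569 ≡ 315 (mod 403)
6^16 ≡ 315^2 = 99225 ≡ 87 (mod 403)
6^32 ≡ 87^2 = 7569 ≡ 315 (mod 403)
6^64 ≡ 315^2 = 99225 ≡ 87 (mod 403)
6^128 ≡ 87^2 = 7569 ≡ 315 (mod 403)
6^256 ≡ 315^2 = 99225 ≡ 87 (mod 403)
402 = 256 + 128 + 16 + 2 in binary powers of 2.
So 6^402 ≡ 87 · 315 · 87 · 36 ≡ 311 (mod 403).
Since 311 ≠ 1, base 6 is a Fermat witness: 403 is composite.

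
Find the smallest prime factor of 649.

11

649 is odd.
Digit sum 19, not divisible by 3.
Ends in 9: not divisible by 5.
7: 649 = 7·92 + 5
11: 649 = 11·59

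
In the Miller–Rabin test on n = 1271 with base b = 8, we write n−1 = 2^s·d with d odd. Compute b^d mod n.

32

1271 − 1 = 1270 = 2^1 · 635, so d = 635.
8^1 ≡ 8 (mod 1271)
8^2 ≡ 8^2 = 64 ≡ 64 (mod 1271)
8^4 ≡ 64^2 = 4096 ≡ 283 (mod 1271)
8^8 ≡ 283^2 = 80089 ≡ 16 (mod 1271)
8^16 ≡ 16^2 = 256 ≡ 256 (mod 1271)
8^32 ≡ 256^2 = 65536 ≡ 715 (mod 1271)
8^64 ≡ 715^2 = 511225 ≡ 283 (mod 1271)
8^128 ≡ 283^2 = 80089 ≡ 16 (mod 1271)
8^256 ≡ 16^2 = 256 ≡ 256 (mod 1271)
8^512 ≡ 256^2 = 65536 ≡ 715 (mod 1271)
635 = 512 + 64 + 32 + 16 + 8 + 2 + 1 in binary powers of 2.
So 8^635 ≡ 715 · 283 · 715 · 256 · 16 · 64 · 8 ≡ 32 (mod 1271).
Squaring chain: 32; never reaches −1, so base 8 is a Miller–Rabin witness that 1271 is composite.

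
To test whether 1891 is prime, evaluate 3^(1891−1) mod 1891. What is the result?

1

3^1 ≡ 3 (mod 1891)
3^2 ≡ 3^2 = 9 ≡ 9 (mod 1891)
3^4 ≡ 9^2 = 81 ≡ 81 (mod 1891)
3^8 ≡ 81^2 = 6561 ≡ 888 (mod 1891)
3^16 ≡ 888^2 = 788544 ≡ 1888 (mod 1891)
3^32 ≡ 1888^2 = 3564544 ≡ 9 (mod 1891)
3^64 ≡ 9^2 = 81 ≡ 81 (mod 1891)
3^128 ≡ 81^2 = 6561 ≡ 888 (mod 1891)
3^256 ≡ 888^2 = 788544 ≡ 1888 (mod 1891)
3^512 ≡ 1888^2 = 3564544 ≡ 9 (mod 1891)
3^1024 ≡ 9^2 = 81 ≡ 81 (mod 1891)
1890 = 1024 + 512 + 256 + 64 + 32 + 2 in binary powers of 2.
So 3^1890 ≡ 81 · 9 · 1888 · 81 · 9 · 9 ≡ 1 (mod 1891).
Since the result is 1, base 3 gives no evidence that 1891 is composite.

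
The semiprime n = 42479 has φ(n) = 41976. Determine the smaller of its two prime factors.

φ(n) = (p−1)(q−1) = n − (p+q) + 1, so p + q = 42479 − 41976 + 1 = 504.
p and q are the roots of t² − 504t + 42479 = 0.
Discriminant: 504² − 4·42479 = 254016 − 169916 = 84100; √84100 = 290.
q = (504 − 290)/2 = 107, p = (504 + 290)/2 = 397.
Check: 107 · 397 = 42479.

107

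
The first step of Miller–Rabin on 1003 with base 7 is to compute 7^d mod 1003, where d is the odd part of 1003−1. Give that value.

147

1003 − 1 = 1002 = 2^1 · 501, so d = 501.
7^1 ≡ 7 (mod 1003)
7^2 ≡ 7^2 = 49 ≡ 49 (mod 1003)
7^4 ≡ 49^2 = 2401 ≡ 395 (mod 1003)
7^8 ≡ 395^2 = 156025 ≡ 560 (mod 1003)
7^16 ≡ 560^2 = 313600 ≡ 664 (mod 1003)
7^32 ≡ 664^2 = 440896 ≡ 579 (mod 1003)
7^64 ≡ 579^2 = 335241 ≡ 239 (mod 1003)
7^128 ≡ 239^2 = 57121 ≡ 953 (mod 1003)
7^256 ≡ 953^2 = 908209 ≡ 494 (mod 1003)
501 = 256 + 128 + 64 + 32 + 16 + 4 + 1 in binary powers of 2.
So 7^501 ≡ 494 · 953 · 239 · 579 · 664 · 395 · 7 ≡ 147 (mod 1003).
Squaring chain: 147; never reaches −1, so base 7 is a Miller–Rabin witness that 1003 is composite.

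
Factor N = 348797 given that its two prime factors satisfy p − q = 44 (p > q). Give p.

613

Since p = q + 44, we have 348797 = q(q + 44), so q² + 44q − 348797 = 0.
Discriminant: 44² + 4·348797 = 1936 + 1395188 = 1397124; √1397124 = 1182.
q = (−44 + 1182)/2 = 569, and p = q + 44 = 613.
Check: 569 · 613 = 348797.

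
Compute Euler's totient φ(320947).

Factor: 320947 = 11 · 163 · 179.
φ(320947) = (11−1) · (163−1) · (179−1) = 10 · 162 · 178 = 288360.

288360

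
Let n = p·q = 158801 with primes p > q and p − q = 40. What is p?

Since p = q + 40, we have 158801 = q(q + 40), so q² + 40q − 158801 = 0.
Discriminant: 40² + 4·158801 = 1600 + 635204 = 636804; √636804 = 798.
q = (−40 + 798)/2 = 379, and p = q + 40 = 419.
Check: 379 · 419 = 158801.

419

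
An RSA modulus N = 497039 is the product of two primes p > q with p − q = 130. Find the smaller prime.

Since p = q + 130, we have 497039 = q(q + 130), so q² + 130q − 497039 = 0.
Discriminant: 130² + 4·497039 = 16900 + 1988156 = 2005056; √2005056 = 1416.
q = (−130 + 1416)/2 = 643, and p = q + 130 = 773.
Check: 643 · 773 = 497039.

643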